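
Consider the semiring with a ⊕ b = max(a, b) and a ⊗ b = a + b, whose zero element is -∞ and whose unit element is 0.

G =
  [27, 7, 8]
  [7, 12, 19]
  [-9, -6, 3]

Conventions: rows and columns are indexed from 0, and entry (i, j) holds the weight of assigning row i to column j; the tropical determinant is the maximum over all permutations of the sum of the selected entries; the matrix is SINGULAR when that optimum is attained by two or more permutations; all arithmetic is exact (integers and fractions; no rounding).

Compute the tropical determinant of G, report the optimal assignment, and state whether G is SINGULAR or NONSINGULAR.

σ = (0, 1, 2): 27 + 12 + 3 = 42
σ = (0, 2, 1): 27 + 19 + (-6) = 40
σ = (1, 0, 2): 7 + 7 + 3 = 17
σ = (1, 2, 0): 7 + 19 + (-9) = 17
σ = (2, 0, 1): 8 + 7 + (-6) = 9
σ = (2, 1, 0): 8 + 12 + (-9) = 11
Optimal value attained by: σ = (0, 1, 2).
Answer: det⊕(G) = 42; verdict: NONSINGULAR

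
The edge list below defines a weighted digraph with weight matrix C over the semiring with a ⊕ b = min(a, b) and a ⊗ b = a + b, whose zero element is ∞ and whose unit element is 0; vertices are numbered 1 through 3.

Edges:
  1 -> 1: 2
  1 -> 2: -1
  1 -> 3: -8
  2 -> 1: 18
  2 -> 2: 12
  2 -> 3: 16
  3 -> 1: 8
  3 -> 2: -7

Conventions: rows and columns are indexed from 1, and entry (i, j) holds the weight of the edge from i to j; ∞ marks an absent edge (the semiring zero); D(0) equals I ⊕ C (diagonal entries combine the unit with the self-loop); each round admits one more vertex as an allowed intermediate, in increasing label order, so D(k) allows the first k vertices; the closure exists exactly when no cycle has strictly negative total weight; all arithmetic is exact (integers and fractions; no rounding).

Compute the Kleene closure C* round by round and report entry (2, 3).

D(0):
  [0, -1, -8]
  [18, 0, 16]
  [8, -7, 0]
D(1):
  [0, -1, -8]
  [18, 0, 10]
  [8, -7, 0]
D(2):
  [0, -1, -8]
  [18, 0, 10]
  [8, -7, 0]
D(3):
  [0, -15, -8]
  [18, 0, 10]
  [8, -7, 0]
Answer: C*[2][3] = 10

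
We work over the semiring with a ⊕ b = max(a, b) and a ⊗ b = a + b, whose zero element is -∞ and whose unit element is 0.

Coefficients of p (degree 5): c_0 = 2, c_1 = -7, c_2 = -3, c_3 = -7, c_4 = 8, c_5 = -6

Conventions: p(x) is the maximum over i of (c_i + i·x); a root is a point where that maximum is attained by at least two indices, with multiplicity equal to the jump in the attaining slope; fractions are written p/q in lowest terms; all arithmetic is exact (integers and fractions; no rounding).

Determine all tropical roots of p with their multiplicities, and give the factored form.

hull edge (i=0, c=2) to (i=4, c=8): slope 3/2, span 4
hull edge (i=4, c=8) to (i=5, c=-6): slope -14, span 1
Factored form: p(x) = -6 ⊗ (x ⊕ (-3/2)) ⊗ (x ⊕ (-3/2)) ⊗ (x ⊕ (-3/2)) ⊗ (x ⊕ (-3/2)) ⊗ (x ⊕ 14)
Answer: roots = -3/2 (mult 4), 14 (mult 1)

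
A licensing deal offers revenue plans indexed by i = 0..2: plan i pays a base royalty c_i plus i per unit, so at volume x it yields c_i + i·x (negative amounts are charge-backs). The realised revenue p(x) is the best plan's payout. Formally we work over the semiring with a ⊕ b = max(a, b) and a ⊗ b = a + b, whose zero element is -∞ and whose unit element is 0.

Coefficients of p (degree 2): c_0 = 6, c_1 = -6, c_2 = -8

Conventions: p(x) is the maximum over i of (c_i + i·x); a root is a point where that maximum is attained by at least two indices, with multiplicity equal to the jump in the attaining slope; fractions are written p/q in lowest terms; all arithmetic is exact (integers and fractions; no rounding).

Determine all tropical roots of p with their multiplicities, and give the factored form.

hull edge (i=0, c=6) to (i=2, c=-8): slope -7, span 2
Factored form: p(x) = -8 ⊗ (x ⊕ 7) ⊗ (x ⊕ 7)
Answer: roots = 7 (mult 2)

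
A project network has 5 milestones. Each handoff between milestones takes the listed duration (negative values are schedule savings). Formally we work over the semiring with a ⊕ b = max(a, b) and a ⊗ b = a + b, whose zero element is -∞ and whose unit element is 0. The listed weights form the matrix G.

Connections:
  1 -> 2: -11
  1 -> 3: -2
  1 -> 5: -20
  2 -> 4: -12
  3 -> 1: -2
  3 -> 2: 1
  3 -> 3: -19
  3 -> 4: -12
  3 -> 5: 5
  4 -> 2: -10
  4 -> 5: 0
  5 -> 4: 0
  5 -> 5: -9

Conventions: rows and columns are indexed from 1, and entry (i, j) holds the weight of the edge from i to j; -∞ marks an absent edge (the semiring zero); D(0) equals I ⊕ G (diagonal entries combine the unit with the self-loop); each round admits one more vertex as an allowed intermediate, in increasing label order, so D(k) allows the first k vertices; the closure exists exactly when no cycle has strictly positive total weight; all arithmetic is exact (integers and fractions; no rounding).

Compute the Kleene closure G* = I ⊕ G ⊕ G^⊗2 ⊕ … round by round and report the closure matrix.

D(0):
  [0, -11, -2, -∞, -20]
  [-∞, 0, -∞, -12, -∞]
  [-2, 1, 0, -12, 5]
  [-∞, -10, -∞, 0, 0]
  [-∞, -∞, -∞, 0, 0]
D(1):
  [0, -11, -2, -∞, -20]
  [-∞, 0, -∞, -12, -∞]
  [-2, 1, 0, -12, 5]
  [-∞, -10, -∞, 0, 0]
  [-∞, -∞, -∞, 0, 0]
D(2):
  [0, -11, -2, -23, -20]
  [-∞, 0, -∞, -12, -∞]
  [-2, 1, 0, -11, 5]
  [-∞, -10, -∞, 0, 0]
  [-∞, -∞, -∞, 0, 0]
D(3):
  [0, -1, -2, -13, 3]
  [-∞, 0, -∞, -12, -∞]
  [-2, 1, 0, -11, 5]
  [-∞, -10, -∞, 0, 0]
  [-∞, -∞, -∞, 0, 0]
D(4):
  [0, -1, -2, -13, 3]
  [-∞, 0, -∞, -12, -12]
  [-2, 1, 0, -11, 5]
  [-∞, -10, -∞, 0, 0]
  [-∞, -10, -∞, 0, 0]
D(5):
  [0, -1, -2, 3, 3]
  [-∞, 0, -∞, -12, -12]
  [-2, 1, 0, 5, 5]
  [-∞, -10, -∞, 0, 0]
  [-∞, -10, -∞, 0, 0]
Answer: G* = [[0, -1, -2, 3, 3], [-∞, 0, -∞, -12, -12], [-2, 1, 0, 5, 5], [-∞, -10, -∞, 0, 0], [-∞, -10, -∞, 0, 0]]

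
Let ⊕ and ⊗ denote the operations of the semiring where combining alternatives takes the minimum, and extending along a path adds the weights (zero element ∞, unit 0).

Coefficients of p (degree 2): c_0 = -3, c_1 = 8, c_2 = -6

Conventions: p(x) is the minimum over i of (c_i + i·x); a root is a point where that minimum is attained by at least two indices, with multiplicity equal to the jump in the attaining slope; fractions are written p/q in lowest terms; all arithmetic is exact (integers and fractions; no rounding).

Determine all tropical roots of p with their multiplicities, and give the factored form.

hull edge (i=0, c=-3) to (i=2, c=-6): slope -3/2, span 2
Factored form: p(x) = -6 ⊗ (x ⊕ 3/2) ⊗ (x ⊕ 3/2)
Answer: roots = 3/2 (mult 2)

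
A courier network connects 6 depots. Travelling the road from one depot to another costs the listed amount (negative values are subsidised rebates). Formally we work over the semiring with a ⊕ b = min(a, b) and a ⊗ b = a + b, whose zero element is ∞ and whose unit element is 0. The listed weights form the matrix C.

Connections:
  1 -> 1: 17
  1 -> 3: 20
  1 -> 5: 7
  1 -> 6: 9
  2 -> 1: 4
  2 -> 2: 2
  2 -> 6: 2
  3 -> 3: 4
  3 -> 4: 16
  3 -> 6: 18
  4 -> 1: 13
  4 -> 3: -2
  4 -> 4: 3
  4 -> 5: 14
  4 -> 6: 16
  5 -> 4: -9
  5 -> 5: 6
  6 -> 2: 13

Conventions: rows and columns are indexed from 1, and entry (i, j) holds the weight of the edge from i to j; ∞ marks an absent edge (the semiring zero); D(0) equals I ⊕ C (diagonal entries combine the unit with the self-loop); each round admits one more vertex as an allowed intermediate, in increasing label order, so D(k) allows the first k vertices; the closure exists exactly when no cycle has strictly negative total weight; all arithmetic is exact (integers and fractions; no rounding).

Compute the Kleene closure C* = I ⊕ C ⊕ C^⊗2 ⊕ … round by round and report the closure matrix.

D(0):
  [0, ∞, 20, ∞, 7, 9]
  [4, 0, ∞, ∞, ∞, 2]
  [∞, ∞, 0, 16, ∞, 18]
  [13, ∞, -2, 0, 14, 16]
  [∞, ∞, ∞, -9, 0, ∞]
  [∞, 13, ∞, ∞, ∞, 0]
D(1):
  [0, ∞, 20, ∞, 7, 9]
  [4, 0, 24, ∞, 11, 2]
  [∞, ∞, 0, 16, ∞, 18]
  [13, ∞, -2, 0, 14, 16]
  [∞, ∞, ∞, -9, 0, ∞]
  [∞, 13, ∞, ∞, ∞, 0]
D(2):
  [0, ∞, 20, ∞, 7, 9]
  [4, 0, 24, ∞, 11, 2]
  [∞, ∞, 0, 16, ∞, 18]
  [13, ∞, -2, 0, 14, 16]
  [∞, ∞, ∞, -9, 0, ∞]
  [17, 13, 37, ∞, 24, 0]
D(3):
  [0, ∞, 20, 36, 7, 9]
  [4, 0, 24, 40, 11, 2]
  [∞, ∞, 0, 16, ∞, 18]
  [13, ∞, -2, 0, 14, 16]
  [∞, ∞, ∞, -9, 0, ∞]
  [17, 13, 37, 53, 24, 0]
D(4):
  [0, ∞, 20, 36, 7, 9]
  [4, 0, 24, 40, 11, 2]
  [29, ∞, 0, 16, 30, 18]
  [13, ∞, -2, 0, 14, 16]
  [4, ∞, -11, -9, 0, 7]
  [17, 13, 37, 53, 24, 0]
D(5):
  [0, ∞, -4, -2, 7, 9]
  [4, 0, 0, 2, 11, 2]
  [29, ∞, 0, 16, 30, 18]
  [13, ∞, -2, 0, 14, 16]
  [4, ∞, -11, -9, 0, 7]
  [17, 13, 13, 15, 24, 0]
D(6):
  [0, 22, -4, -2, 7, 9]
  [4, 0, 0, 2, 11, 2]
  [29, 31, 0, 16, 30, 18]
  [13, 29, -2, 0, 14, 16]
  [4, 20, -11, -9, 0, 7]
  [17, 13, 13, 15, 24, 0]
Answer: C* = [[0, 22, -4, -2, 7, 9], [4, 0, 0, 2, 11, 2], [29, 31, 0, 16, 30, 18], [13, 29, -2, 0, 14, 16], [4, 20, -11, -9, 0, 7], [17, 13, 13, 15, 24, 0]]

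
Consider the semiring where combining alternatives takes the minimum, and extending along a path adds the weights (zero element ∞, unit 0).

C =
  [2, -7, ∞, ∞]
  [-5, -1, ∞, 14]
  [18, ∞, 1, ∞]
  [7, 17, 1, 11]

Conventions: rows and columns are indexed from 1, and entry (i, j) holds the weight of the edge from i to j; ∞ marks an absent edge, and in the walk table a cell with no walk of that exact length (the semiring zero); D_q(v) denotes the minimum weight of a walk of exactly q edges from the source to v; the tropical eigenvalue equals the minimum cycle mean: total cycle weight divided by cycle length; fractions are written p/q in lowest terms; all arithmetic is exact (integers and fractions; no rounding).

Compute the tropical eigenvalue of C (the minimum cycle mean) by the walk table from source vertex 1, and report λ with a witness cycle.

q=0: [0, ∞, ∞, ∞]
q=1: [2, -7, ∞, ∞]
q=2: [-12, -8, ∞, 7]
q=3: [-13, -19, 8, 6]
q=4: [-24, -20, 7, -5]
Optimal cycle mean attained by: cycle 1->2->1, total (-7) + (-5), length 2.
Answer: λ = -6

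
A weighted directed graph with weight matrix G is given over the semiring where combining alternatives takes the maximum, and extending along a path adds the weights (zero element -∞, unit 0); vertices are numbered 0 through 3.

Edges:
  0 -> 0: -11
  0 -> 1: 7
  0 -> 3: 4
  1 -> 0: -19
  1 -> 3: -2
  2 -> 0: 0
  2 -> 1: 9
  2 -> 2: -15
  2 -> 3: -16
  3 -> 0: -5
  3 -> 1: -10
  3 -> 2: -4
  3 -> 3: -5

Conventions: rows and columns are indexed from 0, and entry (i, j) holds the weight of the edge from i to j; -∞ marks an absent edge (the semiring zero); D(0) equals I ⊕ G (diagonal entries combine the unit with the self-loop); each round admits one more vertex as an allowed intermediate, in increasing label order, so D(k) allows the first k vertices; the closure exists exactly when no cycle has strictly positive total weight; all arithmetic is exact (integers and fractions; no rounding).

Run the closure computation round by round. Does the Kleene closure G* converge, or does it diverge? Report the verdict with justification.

D(0):
  [0, 7, -∞, 4]
  [-19, 0, -∞, -2]
  [0, 9, 0, -16]
  [-5, -10, -4, 0]
D(1):
  [0, 7, -∞, 4]
  [-19, 0, -∞, -2]
  [0, 9, 0, 4]
  [-5, 2, -4, 0]
D(2):
  [0, 7, -∞, 5]
  [-19, 0, -∞, -2]
  [0, 9, 0, 7]
  [-5, 2, -4, 0]
Detection: at round 3, diagonal entry (3, 3) turns strictly positive.
Key observation: the cycle 3->2->0->1->3 has total weight (-4) + 0 + 7 + (-2), which is strictly positive.
Answer: DIVERGES — positive cycle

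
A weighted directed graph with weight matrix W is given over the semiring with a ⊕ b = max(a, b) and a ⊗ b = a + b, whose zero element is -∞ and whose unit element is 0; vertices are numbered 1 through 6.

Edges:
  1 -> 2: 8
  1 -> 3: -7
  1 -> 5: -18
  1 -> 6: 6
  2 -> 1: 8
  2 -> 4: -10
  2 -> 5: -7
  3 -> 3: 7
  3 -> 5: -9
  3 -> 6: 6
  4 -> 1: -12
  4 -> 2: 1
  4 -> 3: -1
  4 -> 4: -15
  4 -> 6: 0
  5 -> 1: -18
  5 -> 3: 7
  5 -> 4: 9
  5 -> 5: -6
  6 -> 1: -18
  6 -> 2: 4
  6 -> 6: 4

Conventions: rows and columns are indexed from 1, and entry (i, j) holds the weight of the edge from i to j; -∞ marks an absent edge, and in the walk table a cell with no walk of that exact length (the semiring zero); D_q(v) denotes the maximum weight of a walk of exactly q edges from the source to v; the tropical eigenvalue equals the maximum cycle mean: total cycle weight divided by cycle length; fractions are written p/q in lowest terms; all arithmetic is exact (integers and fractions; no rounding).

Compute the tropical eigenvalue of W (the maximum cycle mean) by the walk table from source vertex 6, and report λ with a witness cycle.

q=0: [-∞, -∞, -∞, -∞, -∞, 0]
q=1: [-18, 4, -∞, -∞, -∞, 4]
q=2: [12, 8, -25, -6, -3, 8]
q=3: [16, 20, 5, 6, 1, 18]
q=4: [28, 24, 12, 10, 13, 22]
q=5: [32, 36, 21, 22, 17, 34]
q=6: [44, 40, 28, 26, 29, 38]
Optimal cycle mean attained by: cycle 1->2->1, total 8 + 8, length 2.
Answer: λ = 8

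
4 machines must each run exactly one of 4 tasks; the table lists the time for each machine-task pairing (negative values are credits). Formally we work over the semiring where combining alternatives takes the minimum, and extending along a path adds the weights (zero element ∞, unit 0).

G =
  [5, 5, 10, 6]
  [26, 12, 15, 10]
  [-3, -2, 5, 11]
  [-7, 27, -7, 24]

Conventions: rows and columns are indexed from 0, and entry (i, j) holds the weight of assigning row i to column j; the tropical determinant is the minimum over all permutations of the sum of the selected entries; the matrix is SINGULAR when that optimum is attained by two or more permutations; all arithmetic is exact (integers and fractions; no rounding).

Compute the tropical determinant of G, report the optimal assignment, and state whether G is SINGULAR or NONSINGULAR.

σ = (0, 1, 2, 3): 5 + 12 + 5 + 24 = 46
σ = (0, 1, 3, 2): 5 + 12 + 11 + (-7) = 21
σ = (0, 2, 1, 3): 5 + 15 + (-2) + 24 = 42
σ = (0, 2, 3, 1): 5 + 15 + 11 + 27 = 58
σ = (0, 3, 1, 2): 5 + 10 + (-2) + (-7) = 6
σ = (0, 3, 2, 1): 5 + 10 + 5 + 27 = 47
σ = (1, 0, 2, 3): 5 + 26 + 5 + 24 = 60
σ = (1, 0, 3, 2): 5 + 26 + 11 + (-7) = 35
σ = (1, 2, 0, 3): 5 + 15 + (-3) + 24 = 41
σ = (1, 2, 3, 0): 5 + 15 + 11 + (-7) = 24
σ = (1, 3, 0, 2): 5 + 10 + (-3) + (-7) = 5
σ = (1, 3, 2, 0): 5 + 10 + 5 + (-7) = 13
σ = (2, 0, 1, 3): 10 + 26 + (-2) + 24 = 58
σ = (2, 0, 3, 1): 10 + 26 + 11 + 27 = 74
σ = (2, 1, 0, 3): 10 + 12 + (-3) + 24 = 43
σ = (2, 1, 3, 0): 10 + 12 + 11 + (-7) = 26
σ = (2, 3, 0, 1): 10 + 10 + (-3) + 27 = 44
σ = (2, 3, 1, 0): 10 + 10 + (-2) + (-7) = 11
σ = (3, 0, 1, 2): 6 + 26 + (-2) + (-7) = 23
σ = (3, 0, 2, 1): 6 + 26 + 5 + 27 = 64
σ = (3, 1, 0, 2): 6 + 12 + (-3) + (-7) = 8
σ = (3, 1, 2, 0): 6 + 12 + 5 + (-7) = 16
σ = (3, 2, 0, 1): 6 + 15 + (-3) + 27 = 45
σ = (3, 2, 1, 0): 6 + 15 + (-2) + (-7) = 12
Optimal value attained by: σ = (1, 3, 0, 2).
Answer: det⊕(G) = 5; verdict: NONSINGULAR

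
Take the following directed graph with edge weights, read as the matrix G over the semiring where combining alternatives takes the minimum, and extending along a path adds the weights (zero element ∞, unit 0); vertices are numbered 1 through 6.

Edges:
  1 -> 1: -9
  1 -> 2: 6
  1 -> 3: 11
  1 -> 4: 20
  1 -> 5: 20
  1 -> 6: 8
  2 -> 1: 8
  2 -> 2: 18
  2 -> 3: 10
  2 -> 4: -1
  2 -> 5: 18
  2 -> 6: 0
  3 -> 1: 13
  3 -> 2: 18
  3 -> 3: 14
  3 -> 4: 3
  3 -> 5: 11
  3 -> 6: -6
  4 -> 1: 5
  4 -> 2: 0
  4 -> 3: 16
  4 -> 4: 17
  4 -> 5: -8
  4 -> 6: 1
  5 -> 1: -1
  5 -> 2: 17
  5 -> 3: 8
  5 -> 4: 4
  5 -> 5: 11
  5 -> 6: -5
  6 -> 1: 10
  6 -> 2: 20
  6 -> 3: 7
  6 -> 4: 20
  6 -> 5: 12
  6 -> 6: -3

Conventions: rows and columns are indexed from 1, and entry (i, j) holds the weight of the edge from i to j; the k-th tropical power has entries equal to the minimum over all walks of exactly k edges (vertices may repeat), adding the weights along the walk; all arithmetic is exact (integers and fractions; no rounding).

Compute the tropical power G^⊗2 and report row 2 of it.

G^⊗2:
  [-18, -3, 2, 5, 11, -1]
  [-1, -1, 7, 13, -9, -3]
  [4, 3, 1, 14, -5, -9]
  [-9, 9, 0, -4, 3, -13]
  [-10, 4, 2, 11, -4, -8]
  [1, 16, 4, 10, 9, -6]
Answer: row 2 of G^⊗2 = [-1, -1, 7, 13, -9, -3]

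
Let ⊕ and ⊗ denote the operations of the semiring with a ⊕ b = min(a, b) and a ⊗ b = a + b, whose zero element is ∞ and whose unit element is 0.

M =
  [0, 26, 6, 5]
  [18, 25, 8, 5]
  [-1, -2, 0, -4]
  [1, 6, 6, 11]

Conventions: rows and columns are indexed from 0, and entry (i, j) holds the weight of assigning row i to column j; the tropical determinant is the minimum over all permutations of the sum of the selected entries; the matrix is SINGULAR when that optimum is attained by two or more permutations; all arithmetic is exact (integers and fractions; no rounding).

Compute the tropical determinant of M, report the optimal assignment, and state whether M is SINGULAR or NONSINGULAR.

σ = (0, 1, 2, 3): 0 + 25 + 0 + 11 = 36
σ = (0, 1, 3, 2): 0 + 25 + (-4) + 6 = 27
σ = (0, 2, 1, 3): 0 + 8 + (-2) + 11 = 17
σ = (0, 2, 3, 1): 0 + 8 + (-4) + 6 = 10
σ = (0, 3, 1, 2): 0 + 5 + (-2) + 6 = 9
σ = (0, 3, 2, 1): 0 + 5 + 0 + 6 = 11
σ = (1, 0, 2, 3): 26 + 18 + 0 + 11 = 55
σ = (1, 0, 3, 2): 26 + 18 + (-4) + 6 = 46
σ = (1, 2, 0, 3): 26 + 8 + (-1) + 11 = 44
σ = (1, 2, 3, 0): 26 + 8 + (-4) + 1 = 31
σ = (1, 3, 0, 2): 26 + 5 + (-1) + 6 = 36
σ = (1, 3, 2, 0): 26 + 5 + 0 + 1 = 32
σ = (2, 0, 1, 3): 6 + 18 + (-2) + 11 = 33
σ = (2, 0, 3, 1): 6 + 18 + (-4) + 6 = 26
σ = (2, 1, 0, 3): 6 + 25 + (-1) + 11 = 41
σ = (2, 1, 3, 0): 6 + 25 + (-4) + 1 = 28
σ = (2, 3, 0, 1): 6 + 5 + (-1) + 6 = 16
σ = (2, 3, 1, 0): 6 + 5 + (-2) + 1 = 10
σ = (3, 0, 1, 2): 5 + 18 + (-2) + 6 = 27
σ = (3, 0, 2, 1): 5 + 18 + 0 + 6 = 29
σ = (3, 1, 0, 2): 5 + 25 + (-1) + 6 = 35
σ = (3, 1, 2, 0): 5 + 25 + 0 + 1 = 31
σ = (3, 2, 0, 1): 5 + 8 + (-1) + 6 = 18
σ = (3, 2, 1, 0): 5 + 8 + (-2) + 1 = 12
Optimal value attained by: σ = (0, 3, 1, 2).
Answer: det⊕(M) = 9; verdict: NONSINGULAR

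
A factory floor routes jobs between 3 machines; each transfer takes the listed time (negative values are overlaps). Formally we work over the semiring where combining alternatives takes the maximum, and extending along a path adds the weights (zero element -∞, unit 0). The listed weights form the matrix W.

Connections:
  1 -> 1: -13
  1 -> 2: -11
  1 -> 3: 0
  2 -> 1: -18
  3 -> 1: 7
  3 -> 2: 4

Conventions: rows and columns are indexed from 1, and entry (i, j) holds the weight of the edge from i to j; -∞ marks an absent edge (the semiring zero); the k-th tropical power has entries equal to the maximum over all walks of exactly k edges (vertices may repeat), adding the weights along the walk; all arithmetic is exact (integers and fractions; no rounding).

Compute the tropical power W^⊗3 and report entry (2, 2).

W^⊗2:
  [7, 4, -13]
  [-31, -29, -18]
  [-6, -4, 7]
W^⊗3:
  [-6, -4, 7]
  [-11, -14, -31]
  [14, 11, -6]
Key observation: the optimum is the walk 2->1->3->2, with weight (-18) + 0 + 4 = -14.
Optimal value attained by: walk 2->1->3->2.
Answer: (W^⊗3)[2][2] = -14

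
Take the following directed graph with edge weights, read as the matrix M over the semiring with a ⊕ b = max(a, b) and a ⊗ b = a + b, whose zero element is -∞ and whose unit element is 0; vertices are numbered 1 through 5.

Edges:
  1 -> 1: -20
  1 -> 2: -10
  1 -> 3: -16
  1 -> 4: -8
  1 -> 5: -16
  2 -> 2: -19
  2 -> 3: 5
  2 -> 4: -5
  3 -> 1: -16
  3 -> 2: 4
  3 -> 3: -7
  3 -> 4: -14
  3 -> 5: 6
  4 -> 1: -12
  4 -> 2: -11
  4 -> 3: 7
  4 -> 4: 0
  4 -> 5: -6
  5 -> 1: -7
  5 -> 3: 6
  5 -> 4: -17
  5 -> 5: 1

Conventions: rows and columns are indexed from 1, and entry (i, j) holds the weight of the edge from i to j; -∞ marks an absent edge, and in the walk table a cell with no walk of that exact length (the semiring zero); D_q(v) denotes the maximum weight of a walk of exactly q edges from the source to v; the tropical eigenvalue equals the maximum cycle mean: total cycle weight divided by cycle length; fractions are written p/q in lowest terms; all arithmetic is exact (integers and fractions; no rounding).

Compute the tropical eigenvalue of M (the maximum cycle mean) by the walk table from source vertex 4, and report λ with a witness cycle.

q=0: [-∞, -∞, -∞, 0, -∞]
q=1: [-12, -11, 7, 0, -6]
q=2: [-9, 11, 7, 0, 13]
q=3: [6, 11, 19, 6, 14]
q=4: [7, 23, 20, 6, 25]
q=5: [18, 24, 31, 18, 26]
Optimal cycle mean attained by: cycle 3->5->3, total 6 + 6, length 2.
Answer: λ = 6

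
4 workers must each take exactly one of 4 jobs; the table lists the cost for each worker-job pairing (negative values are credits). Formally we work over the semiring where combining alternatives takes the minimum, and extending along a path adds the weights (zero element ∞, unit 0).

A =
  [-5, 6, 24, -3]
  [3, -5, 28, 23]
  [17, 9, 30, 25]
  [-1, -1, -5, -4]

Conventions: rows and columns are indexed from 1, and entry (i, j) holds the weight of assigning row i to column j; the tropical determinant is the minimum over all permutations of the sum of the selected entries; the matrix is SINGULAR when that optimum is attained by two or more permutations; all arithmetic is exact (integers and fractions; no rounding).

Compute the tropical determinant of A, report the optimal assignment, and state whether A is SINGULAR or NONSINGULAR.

σ = (1, 2, 3, 4): (-5) + (-5) + 30 + (-4) = 16
σ = (1, 2, 4, 3): (-5) + (-5) + 25 + (-5) = 10
σ = (1, 3, 2, 4): (-5) + 28 + 9 + (-4) = 28
σ = (1, 3, 4, 2): (-5) + 28 + 25 + (-1) = 47
σ = (1, 4, 2, 3): (-5) + 23 + 9 + (-5) = 22
σ = (1, 4, 3, 2): (-5) + 23 + 30 + (-1) = 47
σ = (2, 1, 3, 4): 6 + 3 + 30 + (-4) = 35
σ = (2, 1, 4, 3): 6 + 3 + 25 + (-5) = 29
σ = (2, 3, 1, 4): 6 + 28 + 17 + (-4) = 47
σ = (2, 3, 4, 1): 6 + 28 + 25 + (-1) = 58
σ = (2, 4, 1, 3): 6 + 23 + 17 + (-5) = 41
σ = (2, 4, 3, 1): 6 + 23 + 30 + (-1) = 58
σ = (3, 1, 2, 4): 24 + 3 + 9 + (-4) = 32
σ = (3, 1, 4, 2): 24 + 3 + 25 + (-1) = 51
σ = (3, 2, 1, 4): 24 + (-5) + 17 + (-4) = 32
σ = (3, 2, 4, 1): 24 + (-5) + 25 + (-1) = 43
σ = (3, 4, 1, 2): 24 + 23 + 17 + (-1) = 63
σ = (3, 4, 2, 1): 24 + 23 + 9 + (-1) = 55
σ = (4, 1, 2, 3): (-3) + 3 + 9 + (-5) = 4
σ = (4, 1, 3, 2): (-3) + 3 + 30 + (-1) = 29
σ = (4, 2, 1, 3): (-3) + (-5) + 17 + (-5) = 4
σ = (4, 2, 3, 1): (-3) + (-5) + 30 + (-1) = 21
σ = (4, 3, 1, 2): (-3) + 28 + 17 + (-1) = 41
σ = (4, 3, 2, 1): (-3) + 28 + 9 + (-1) = 33
Optimal value attained by: σ = (4, 1, 2, 3).
Answer: det⊕(A) = 4; verdict: SINGULAR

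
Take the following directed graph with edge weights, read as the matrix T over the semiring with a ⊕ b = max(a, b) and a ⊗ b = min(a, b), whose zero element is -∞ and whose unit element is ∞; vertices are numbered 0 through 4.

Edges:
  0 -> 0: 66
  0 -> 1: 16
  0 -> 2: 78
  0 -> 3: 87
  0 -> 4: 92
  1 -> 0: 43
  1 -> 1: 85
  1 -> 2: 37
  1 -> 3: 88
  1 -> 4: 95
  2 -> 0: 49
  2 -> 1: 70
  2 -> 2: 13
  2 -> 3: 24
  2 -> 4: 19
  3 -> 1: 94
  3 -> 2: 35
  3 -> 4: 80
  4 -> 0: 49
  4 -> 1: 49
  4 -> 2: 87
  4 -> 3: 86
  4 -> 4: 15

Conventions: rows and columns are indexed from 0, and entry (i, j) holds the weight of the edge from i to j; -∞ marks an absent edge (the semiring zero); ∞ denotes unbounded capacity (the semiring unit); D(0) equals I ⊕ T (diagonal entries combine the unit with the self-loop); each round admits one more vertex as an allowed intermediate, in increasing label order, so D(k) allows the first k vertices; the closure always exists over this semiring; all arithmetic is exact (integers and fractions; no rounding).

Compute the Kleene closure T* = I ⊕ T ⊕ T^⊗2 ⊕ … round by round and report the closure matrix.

D(0):
  [∞, 16, 78, 87, 92]
  [43, ∞, 37, 88, 95]
  [49, 70, ∞, 24, 19]
  [-∞, 94, 35, ∞, 80]
  [49, 49, 87, 86, ∞]
D(1):
  [∞, 16, 78, 87, 92]
  [43, ∞, 43, 88, 95]
  [49, 70, ∞, 49, 49]
  [-∞, 94, 35, ∞, 80]
  [49, 49, 87, 86, ∞]
D(2):
  [∞, 16, 78, 87, 92]
  [43, ∞, 43, 88, 95]
  [49, 70, ∞, 70, 70]
  [43, 94, 43, ∞, 94]
  [49, 49, 87, 86, ∞]
D(3):
  [∞, 70, 78, 87, 92]
  [43, ∞, 43, 88, 95]
  [49, 70, ∞, 70, 70]
  [43, 94, 43, ∞, 94]
  [49, 70, 87, 86, ∞]
D(4):
  [∞, 87, 78, 87, 92]
  [43, ∞, 43, 88, 95]
  [49, 70, ∞, 70, 70]
  [43, 94, 43, ∞, 94]
  [49, 86, 87, 86, ∞]
D(5):
  [∞, 87, 87, 87, 92]
  [49, ∞, 87, 88, 95]
  [49, 70, ∞, 70, 70]
  [49, 94, 87, ∞, 94]
  [49, 86, 87, 86, ∞]
Answer: T* = [[∞, 87, 87, 87, 92], [49, ∞, 87, 88, 95], [49, 70, ∞, 70, 70], [49, 94, 87, ∞, 94], [49, 86, 87, 86, ∞]]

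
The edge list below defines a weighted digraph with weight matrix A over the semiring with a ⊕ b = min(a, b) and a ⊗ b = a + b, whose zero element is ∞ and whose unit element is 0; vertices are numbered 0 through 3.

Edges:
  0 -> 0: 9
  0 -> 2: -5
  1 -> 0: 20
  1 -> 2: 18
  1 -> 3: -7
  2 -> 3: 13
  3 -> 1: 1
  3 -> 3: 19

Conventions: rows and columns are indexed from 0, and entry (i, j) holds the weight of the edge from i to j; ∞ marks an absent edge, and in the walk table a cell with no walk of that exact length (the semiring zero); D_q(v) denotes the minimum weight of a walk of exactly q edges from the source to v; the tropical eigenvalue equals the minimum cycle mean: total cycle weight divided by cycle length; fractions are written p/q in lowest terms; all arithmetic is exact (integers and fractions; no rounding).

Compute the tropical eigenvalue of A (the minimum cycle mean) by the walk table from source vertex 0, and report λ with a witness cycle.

q=0: [0, ∞, ∞, ∞]
q=1: [9, ∞, -5, ∞]
q=2: [18, ∞, 4, 8]
q=3: [27, 9, 13, 17]
q=4: [29, 18, 22, 2]
Optimal cycle mean attained by: cycle 1->3->1, total (-7) + 1, length 2.
Answer: λ = -3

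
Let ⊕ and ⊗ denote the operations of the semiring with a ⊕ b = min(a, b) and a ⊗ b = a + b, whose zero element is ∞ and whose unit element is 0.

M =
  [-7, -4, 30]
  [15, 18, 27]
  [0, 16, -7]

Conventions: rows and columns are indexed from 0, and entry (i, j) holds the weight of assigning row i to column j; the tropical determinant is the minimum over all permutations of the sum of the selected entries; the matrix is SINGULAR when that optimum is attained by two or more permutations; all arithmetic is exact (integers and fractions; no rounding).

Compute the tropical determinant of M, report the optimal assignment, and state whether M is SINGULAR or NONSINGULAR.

σ = (0, 1, 2): (-7) + 18 + (-7) = 4
σ = (0, 2, 1): (-7) + 27 + 16 = 36
σ = (1, 0, 2): (-4) + 15 + (-7) = 4
σ = (1, 2, 0): (-4) + 27 + 0 = 23
σ = (2, 0, 1): 30 + 15 + 16 = 61
σ = (2, 1, 0): 30 + 18 + 0 = 48
Optimal value attained by: σ = (0, 1, 2).
Answer: det⊕(M) = 4; verdict: SINGULAR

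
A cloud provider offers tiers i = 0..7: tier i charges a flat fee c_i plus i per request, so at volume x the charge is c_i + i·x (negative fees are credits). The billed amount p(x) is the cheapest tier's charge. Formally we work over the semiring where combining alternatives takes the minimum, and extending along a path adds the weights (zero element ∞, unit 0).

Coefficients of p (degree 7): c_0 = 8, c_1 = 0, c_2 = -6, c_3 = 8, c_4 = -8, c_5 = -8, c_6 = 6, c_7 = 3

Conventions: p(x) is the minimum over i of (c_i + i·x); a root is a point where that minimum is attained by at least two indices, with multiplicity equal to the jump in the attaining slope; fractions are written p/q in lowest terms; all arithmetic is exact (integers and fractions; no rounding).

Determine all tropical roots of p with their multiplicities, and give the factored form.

hull edge (i=0, c=8) to (i=1, c=0): slope -8, span 1
hull edge (i=1, c=0) to (i=2, c=-6): slope -6, span 1
hull edge (i=2, c=-6) to (i=4, c=-8): slope -1, span 2
hull edge (i=4, c=-8) to (i=5, c=-8): slope 0, span 1
hull edge (i=5, c=-8) to (i=7, c=3): slope 11/2, span 2
Factored form: p(x) = 3 ⊗ (x ⊕ (-11/2)) ⊗ (x ⊕ (-11/2)) ⊗ (x ⊕ 0) ⊗ (x ⊕ 1) ⊗ (x ⊕ 1) ⊗ (x ⊕ 6) ⊗ (x ⊕ 8)
Answer: roots = -11/2 (mult 2), 0 (mult 1), 1 (mult 2), 6 (mult 1), 8 (mult 1)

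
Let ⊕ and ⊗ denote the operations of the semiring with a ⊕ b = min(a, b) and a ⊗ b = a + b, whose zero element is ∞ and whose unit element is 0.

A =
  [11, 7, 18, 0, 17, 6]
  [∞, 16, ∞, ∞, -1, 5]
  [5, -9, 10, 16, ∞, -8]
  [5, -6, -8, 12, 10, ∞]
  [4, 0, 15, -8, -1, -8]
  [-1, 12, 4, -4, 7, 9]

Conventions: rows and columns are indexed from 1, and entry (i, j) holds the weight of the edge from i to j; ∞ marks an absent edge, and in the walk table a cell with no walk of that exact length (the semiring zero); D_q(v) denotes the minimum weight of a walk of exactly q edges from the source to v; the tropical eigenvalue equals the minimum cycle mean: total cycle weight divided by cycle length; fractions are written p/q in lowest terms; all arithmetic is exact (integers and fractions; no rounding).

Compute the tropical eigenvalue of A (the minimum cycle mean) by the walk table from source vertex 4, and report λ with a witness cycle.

q=0: [∞, ∞, ∞, 0, ∞, ∞]
q=1: [5, -6, -8, 12, 10, ∞]
q=2: [-3, -17, 2, 2, -7, -16]
q=3: [-17, -7, -12, -20, -18, -15]
q=4: [-16, -26, -28, -26, -19, -26]
q=5: [-27, -37, -34, -30, -27, -36]
q=6: [-37, -43, -38, -40, -38, -42]
Optimal cycle mean attained by: cycle 3->6->4->3, total (-8) + (-4) + (-8), length 3.
Answer: λ = -20/3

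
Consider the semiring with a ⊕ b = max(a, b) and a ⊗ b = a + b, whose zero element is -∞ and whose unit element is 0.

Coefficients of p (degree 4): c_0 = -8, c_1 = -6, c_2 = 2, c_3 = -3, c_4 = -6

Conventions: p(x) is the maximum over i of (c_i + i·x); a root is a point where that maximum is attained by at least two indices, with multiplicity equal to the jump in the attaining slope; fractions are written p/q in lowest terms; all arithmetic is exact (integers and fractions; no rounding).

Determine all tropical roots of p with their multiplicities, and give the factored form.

hull edge (i=0, c=-8) to (i=2, c=2): slope 5, span 2
hull edge (i=2, c=2) to (i=4, c=-6): slope -4, span 2
Factored form: p(x) = -6 ⊗ (x ⊕ (-5)) ⊗ (x ⊕ (-5)) ⊗ (x ⊕ 4) ⊗ (x ⊕ 4)
Answer: roots = -5 (mult 2), 4 (mult 2)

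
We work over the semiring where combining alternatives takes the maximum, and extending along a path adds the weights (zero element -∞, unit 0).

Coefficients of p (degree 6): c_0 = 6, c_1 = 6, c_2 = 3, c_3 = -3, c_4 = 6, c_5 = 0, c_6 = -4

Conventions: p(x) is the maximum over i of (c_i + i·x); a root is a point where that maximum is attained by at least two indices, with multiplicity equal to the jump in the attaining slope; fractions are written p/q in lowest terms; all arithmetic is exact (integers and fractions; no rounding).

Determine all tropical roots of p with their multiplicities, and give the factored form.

hull edge (i=0, c=6) to (i=4, c=6): slope 0, span 4
hull edge (i=4, c=6) to (i=6, c=-4): slope -5, span 2
Factored form: p(x) = -4 ⊗ (x ⊕ 0) ⊗ (x ⊕ 0) ⊗ (x ⊕ 0) ⊗ (x ⊕ 0) ⊗ (x ⊕ 5) ⊗ (x ⊕ 5)
Answer: roots = 0 (mult 4), 5 (mult 2)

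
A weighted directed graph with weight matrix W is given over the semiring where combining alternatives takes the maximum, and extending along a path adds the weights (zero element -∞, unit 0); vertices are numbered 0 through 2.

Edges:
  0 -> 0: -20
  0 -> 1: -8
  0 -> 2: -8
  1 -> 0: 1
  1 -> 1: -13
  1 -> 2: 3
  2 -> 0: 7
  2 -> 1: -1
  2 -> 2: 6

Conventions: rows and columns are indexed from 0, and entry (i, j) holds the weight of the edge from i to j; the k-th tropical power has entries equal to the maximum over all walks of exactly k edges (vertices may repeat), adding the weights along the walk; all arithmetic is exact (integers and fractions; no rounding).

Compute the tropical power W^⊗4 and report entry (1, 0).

W^⊗2:
  [-1, -9, -2]
  [10, 2, 9]
  [13, 5, 12]
W^⊗3:
  [5, -3, 4]
  [16, 8, 15]
  [19, 11, 18]
W^⊗4:
  [11, 3, 10]
  [22, 14, 21]
  [25, 17, 24]
Key observation: the optimum is the walk 1->2->2->2->0, with weight 3 + 6 + 6 + 7 = 22.
Optimal value attained by: walk 1->2->2->2->0.
Answer: (W^⊗4)[1][0] = 22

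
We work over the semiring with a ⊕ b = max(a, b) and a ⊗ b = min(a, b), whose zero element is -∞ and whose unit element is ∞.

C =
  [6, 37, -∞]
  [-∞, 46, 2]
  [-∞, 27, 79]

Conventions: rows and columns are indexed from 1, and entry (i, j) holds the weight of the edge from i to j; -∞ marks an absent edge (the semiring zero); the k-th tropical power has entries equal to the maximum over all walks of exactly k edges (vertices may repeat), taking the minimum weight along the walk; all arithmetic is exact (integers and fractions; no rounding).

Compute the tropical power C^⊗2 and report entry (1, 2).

C^⊗2:
  [6, 37, 2]
  [-∞, 46, 2]
  [-∞, 27, 79]
Key observation: the optimum is the walk 1->2->2, with weight 37 min 46 = 37.
Optimal value attained by: walk 1->2->2.
Answer: (C^⊗2)[1][2] = 37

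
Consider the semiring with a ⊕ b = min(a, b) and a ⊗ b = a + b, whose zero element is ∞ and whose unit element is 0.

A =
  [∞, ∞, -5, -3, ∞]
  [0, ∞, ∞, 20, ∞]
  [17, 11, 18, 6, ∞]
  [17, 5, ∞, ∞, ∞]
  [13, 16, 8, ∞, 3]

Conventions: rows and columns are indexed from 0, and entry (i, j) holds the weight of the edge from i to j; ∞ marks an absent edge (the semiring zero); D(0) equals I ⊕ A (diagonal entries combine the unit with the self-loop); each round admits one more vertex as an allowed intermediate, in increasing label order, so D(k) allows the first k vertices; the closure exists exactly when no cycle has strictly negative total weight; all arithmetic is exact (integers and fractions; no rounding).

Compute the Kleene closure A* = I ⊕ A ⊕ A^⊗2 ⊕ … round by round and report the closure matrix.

D(0):
  [0, ∞, -5, -3, ∞]
  [0, 0, ∞, 20, ∞]
  [17, 11, 0, 6, ∞]
  [17, 5, ∞, 0, ∞]
  [13, 16, 8, ∞, 0]
D(1):
  [0, ∞, -5, -3, ∞]
  [0, 0, -5, -3, ∞]
  [17, 11, 0, 6, ∞]
  [17, 5, 12, 0, ∞]
  [13, 16, 8, 10, 0]
D(2):
  [0, ∞, -5, -3, ∞]
  [0, 0, -5, -3, ∞]
  [11, 11, 0, 6, ∞]
  [5, 5, 0, 0, ∞]
  [13, 16, 8, 10, 0]
D(3):
  [0, 6, -5, -3, ∞]
  [0, 0, -5, -3, ∞]
  [11, 11, 0, 6, ∞]
  [5, 5, 0, 0, ∞]
  [13, 16, 8, 10, 0]
D(4):
  [0, 2, -5, -3, ∞]
  [0, 0, -5, -3, ∞]
  [11, 11, 0, 6, ∞]
  [5, 5, 0, 0, ∞]
  [13, 15, 8, 10, 0]
D(5):
  [0, 2, -5, -3, ∞]
  [0, 0, -5, -3, ∞]
  [11, 11, 0, 6, ∞]
  [5, 5, 0, 0, ∞]
  [13, 15, 8, 10, 0]
Answer: A* = [[0, 2, -5, -3, ∞], [0, 0, -5, -3, ∞], [11, 11, 0, 6, ∞], [5, 5, 0, 0, ∞], [13, 15, 8, 10, 0]]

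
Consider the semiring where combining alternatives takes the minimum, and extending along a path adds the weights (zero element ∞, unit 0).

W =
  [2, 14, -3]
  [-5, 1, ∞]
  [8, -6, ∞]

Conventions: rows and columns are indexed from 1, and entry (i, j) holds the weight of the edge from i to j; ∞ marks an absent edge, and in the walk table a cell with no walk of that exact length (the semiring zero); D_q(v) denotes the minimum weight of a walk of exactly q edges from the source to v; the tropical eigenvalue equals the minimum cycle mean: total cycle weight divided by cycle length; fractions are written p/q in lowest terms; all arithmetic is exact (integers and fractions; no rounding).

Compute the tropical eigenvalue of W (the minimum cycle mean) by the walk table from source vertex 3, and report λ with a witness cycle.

q=0: [∞, ∞, 0]
q=1: [8, -6, ∞]
q=2: [-11, -5, 5]
q=3: [-10, -4, -14]
Optimal cycle mean attained by: cycle 1->3->2->1, total (-3) + (-6) + (-5), length 3.
Answer: λ = -14/3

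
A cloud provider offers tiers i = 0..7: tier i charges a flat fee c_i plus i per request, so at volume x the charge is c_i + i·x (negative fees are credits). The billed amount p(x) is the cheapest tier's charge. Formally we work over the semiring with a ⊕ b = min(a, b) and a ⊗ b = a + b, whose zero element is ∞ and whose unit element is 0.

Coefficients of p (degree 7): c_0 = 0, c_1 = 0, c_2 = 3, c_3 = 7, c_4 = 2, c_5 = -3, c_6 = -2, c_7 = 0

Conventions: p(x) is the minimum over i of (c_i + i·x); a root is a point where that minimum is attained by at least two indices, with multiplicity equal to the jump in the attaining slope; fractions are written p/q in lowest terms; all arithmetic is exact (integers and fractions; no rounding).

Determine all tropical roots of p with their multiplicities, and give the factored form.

hull edge (i=0, c=0) to (i=5, c=-3): slope -3/5, span 5
hull edge (i=5, c=-3) to (i=6, c=-2): slope 1, span 1
hull edge (i=6, c=-2) to (i=7, c=0): slope 2, span 1
Factored form: p(x) = 0 ⊗ (x ⊕ (-2)) ⊗ (x ⊕ (-1)) ⊗ (x ⊕ 3/5) ⊗ (x ⊕ 3/5) ⊗ (x ⊕ 3/5) ⊗ (x ⊕ 3/5) ⊗ (x ⊕ 3/5)
Answer: roots = -2 (mult 1), -1 (mult 1), 3/5 (mult 5)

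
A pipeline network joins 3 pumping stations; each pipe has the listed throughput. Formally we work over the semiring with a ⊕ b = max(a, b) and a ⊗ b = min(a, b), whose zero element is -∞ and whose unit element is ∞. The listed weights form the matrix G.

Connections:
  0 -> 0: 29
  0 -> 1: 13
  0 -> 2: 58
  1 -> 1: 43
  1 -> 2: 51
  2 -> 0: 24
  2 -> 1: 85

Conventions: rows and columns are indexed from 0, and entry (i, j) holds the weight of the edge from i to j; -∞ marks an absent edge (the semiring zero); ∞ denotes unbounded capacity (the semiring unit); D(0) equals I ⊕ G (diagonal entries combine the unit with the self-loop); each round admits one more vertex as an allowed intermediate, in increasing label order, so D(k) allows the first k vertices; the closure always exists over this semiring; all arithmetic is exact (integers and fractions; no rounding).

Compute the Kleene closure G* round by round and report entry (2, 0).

D(0):
  [∞, 13, 58]
  [-∞, ∞, 51]
  [24, 85, ∞]
D(1):
  [∞, 13, 58]
  [-∞, ∞, 51]
  [24, 85, ∞]
D(2):
  [∞, 13, 58]
  [-∞, ∞, 51]
  [24, 85, ∞]
D(3):
  [∞, 58, 58]
  [24, ∞, 51]
  [24, 85, ∞]
Answer: G*[2][0] = 24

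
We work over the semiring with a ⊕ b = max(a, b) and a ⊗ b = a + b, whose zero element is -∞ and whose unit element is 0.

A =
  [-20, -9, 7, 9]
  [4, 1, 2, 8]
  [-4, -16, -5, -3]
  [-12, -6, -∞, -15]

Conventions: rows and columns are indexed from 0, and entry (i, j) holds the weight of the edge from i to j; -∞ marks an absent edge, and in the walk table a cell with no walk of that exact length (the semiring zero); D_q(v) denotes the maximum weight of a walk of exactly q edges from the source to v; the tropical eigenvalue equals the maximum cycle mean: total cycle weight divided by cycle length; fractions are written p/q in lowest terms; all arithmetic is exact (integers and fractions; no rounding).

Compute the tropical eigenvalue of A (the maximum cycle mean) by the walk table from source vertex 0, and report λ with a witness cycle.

q=0: [0, -∞, -∞, -∞]
q=1: [-20, -9, 7, 9]
q=2: [3, 3, 2, 4]
q=3: [7, 4, 10, 12]
q=4: [8, 6, 14, 16]
Optimal cycle mean attained by: cycle 0->3->1->0, total 9 + (-6) + 4, length 3.
Answer: λ = 7/3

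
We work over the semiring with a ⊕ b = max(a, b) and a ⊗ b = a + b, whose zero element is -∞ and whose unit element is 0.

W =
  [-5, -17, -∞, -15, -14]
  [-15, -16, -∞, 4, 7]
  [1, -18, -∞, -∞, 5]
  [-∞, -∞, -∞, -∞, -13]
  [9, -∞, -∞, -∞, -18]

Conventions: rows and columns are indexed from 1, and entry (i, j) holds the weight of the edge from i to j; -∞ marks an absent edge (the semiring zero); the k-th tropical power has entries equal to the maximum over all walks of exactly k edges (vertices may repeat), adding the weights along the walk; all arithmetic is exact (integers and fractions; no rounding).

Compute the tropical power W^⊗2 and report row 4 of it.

W^⊗2:
  [-5, -22, -∞, -13, -10]
  [16, -32, -∞, -12, -9]
  [14, -16, -∞, -14, -11]
  [-4, -∞, -∞, -∞, -31]
  [4, -8, -∞, -6, -5]
Answer: row 4 of W^⊗2 = [-4, -∞, -∞, -∞, -31]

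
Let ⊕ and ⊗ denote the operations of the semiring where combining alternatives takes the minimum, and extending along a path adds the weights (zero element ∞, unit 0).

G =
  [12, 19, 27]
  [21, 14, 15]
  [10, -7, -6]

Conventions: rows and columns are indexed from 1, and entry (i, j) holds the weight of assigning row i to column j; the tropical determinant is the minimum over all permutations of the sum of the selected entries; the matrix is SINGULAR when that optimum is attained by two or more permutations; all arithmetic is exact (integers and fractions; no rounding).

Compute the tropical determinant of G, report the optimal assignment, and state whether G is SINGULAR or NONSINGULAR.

σ = (1, 2, 3): 12 + 14 + (-6) = 20
σ = (1, 3, 2): 12 + 15 + (-7) = 20
σ = (2, 1, 3): 19 + 21 + (-6) = 34
σ = (2, 3, 1): 19 + 15 + 10 = 44
σ = (3, 1, 2): 27 + 21 + (-7) = 41
σ = (3, 2, 1): 27 + 14 + 10 = 51
Optimal value attained by: σ = (1, 2, 3).
Answer: det⊕(G) = 20; verdict: SINGULAR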